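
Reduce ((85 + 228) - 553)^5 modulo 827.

85 + 228 = 313
313 - 553 = -240 ≡ 587 (mod 827)
(587)^5 ≡ 589 (mod 827)

589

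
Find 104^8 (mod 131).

21

Using repeated squaring:
104^1 ≡ 104 (mod 131)
104^2 ≡ 104^2 = 10816 ≡ 74 (mod 131)
104^4 ≡ 74^2 = 5476 ≡ 105 (mod 131)
104^8 ≡ 105^2 = 11025 ≡ 21 (mod 131)
So 104^8 ≡ 21 (mod 131).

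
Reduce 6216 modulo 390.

6216 = 15*390 + 366, so 6216 ≡ 366 (mod 390).

366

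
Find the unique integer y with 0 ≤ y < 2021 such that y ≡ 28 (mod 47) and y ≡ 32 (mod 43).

75

47⁻¹ mod 43: 47×11 ≡ 1 (mod 43), so 47⁻¹ ≡ 11.
y = 28 + 47×((32 − 28)×11 mod 43) = 28 + 47×1 = 75.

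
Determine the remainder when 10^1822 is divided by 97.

Using repeated squaring:
1822 in binary is 11100011110, i.e. 1822 = 1024 + 512 + 256 + 16 + 8 + 4 + 2.
10^1 ≡ 10 (mod 97)
10^2 ≡ 10^2 = 100 ≡ 3 (mod 97)
10^4 ≡ 3^2 = 9 (mod 97)
10^8 ≡ 9^2 = 81 (mod 97)
10^16 ≡ 81^2 = 6561 ≡ 62 (mod 97)
10^32 ≡ 62^2 = 3844 ≡ 61 (mod 97)
10^64 ≡ 61^2 = 3721 ≡ 35 (mod 97)
10^128 ≡ 35^2 = 1225 ≡ 61 (mod 97)
10^256 ≡ 61^2 = 3721 ≡ 35 (mod 97)
10^512 ≡ 35^2 = 1225 ≡ 61 (mod 97)
10^1024 ≡ 61^2 = 3721 ≡ 35 (mod 97)
10^1822 = 10^1024 · 10^512 · 10^256 · 10^16 · 10^8 · 10^4 · 10^2 ≡ 35 · 61 · 35 · 62 · 81 · 9 · 3 (mod 97).
Accumulate the product:
35 · 61 = 2135 ≡ 1
1 · 35 = 35
35 · 62 = 2170 ≡ 36
36 · 81 = 2916 ≡ 6
6 · 9 = 54
54 · 3 = 162 ≡ 65

65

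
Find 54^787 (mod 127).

77

Compute successive squares:
54^1 ≡ 54 (mod 127)
54^2 ≡ 54^2 = 2916 ≡ 122 (mod 127)
54^4 ≡ 122^2 = 14884 ≡ 25 (mod 127)
54^8 ≡ 25^2 = 625 ≡ 117 (mod 127)
54^16 ≡ 117^2 = 13689 ≡ 100 (mod 127)
54^32 ≡ 100^2 = 10000 ≡ 94 (mod 127)
54^64 ≡ 94^2 = 8836 ≡ 73 (mod 127)
54^128 ≡ 73^2 = 5329 ≡ 122 (mod 127)
54^256 ≡ 122^2 = 14884 ≡ 25 (mod 127)
54^512 ≡ 25^2 = 625 ≡ 117 (mod 127)
54^787 = 54^512 * 54^256 * 54^16 * 54^2 * 54^1 ≡ 117 * 25 * 100 * 122 * 54 (mod 127).
Accumulate the product:
117 * 25 = 2925 ≡ 4
4 * 100 = 400 ≡ 19
19 * 122 = 2318 ≡ 32
32 * 54 = 1728 ≡ 77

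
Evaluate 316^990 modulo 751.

499

Compute successive squares:
990 in binary is 1111011110, i.e. 990 = 512 + 256 + 128 + 64 + 16 + 8 + 4 + 2.
316^1 ≡ 316 (mod 751)
316^2 ≡ 316^2 = 99856 ≡ 724 (mod 751)
316^4 ≡ 724^2 = 524176 ≡ 729 (mod 751)
316^8 ≡ 729^2 = 531441 ≡ 484 (mod 751)
316^16 ≡ 484^2 = 234256 ≡ 695 (mod 751)
316^32 ≡ 695^2 = 483025 ≡ 132 (mod 751)
316^64 ≡ 132^2 = 17424 ≡ 151 (mod 751)
316^128 ≡ 151^2 = 22801 ≡ 271 (mod 751)
316^256 ≡ 271^2 = 73441 ≡ 594 (mod 751)
316^512 ≡ 594^2 = 352836 ≡ 617 (mod 751)
316^990 = 316^512 · 316^256 · 316^128 · 316^64 · 316^16 · 316^8 · 316^4 · 316^2 ≡ 617 · 594 · 271 · 151 · 695 · 484 · 729 · 724 (mod 751).
Accumulate the product:
617 · 594 = 366498 ≡ 10
10 · 271 = 2710 ≡ 457
457 · 151 = 69007 ≡ 666
666 · 695 = 462870 ≡ 254
254 · 484 = 122936 ≡ 523
523 · 729 = 381267 ≡ 510
510 · 724 = 369240 ≡ 499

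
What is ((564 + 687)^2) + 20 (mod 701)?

564 + 687 = 1251 ≡ 550 (mod 701)
(550)^2 ≡ 369 (mod 701)
369 + 20 = 389

389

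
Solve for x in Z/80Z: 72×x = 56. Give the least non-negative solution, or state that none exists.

3

gcd(72, 80) = 8, and 8 | 56, so solutions exist.
Divide through by 8: 9×x mod 10 = 7.
9⁻¹ ≡ 9 (mod 10).
x ≡ 9×7 ≡ 3 (mod 10).
The smallest non-negative solution is x = 3.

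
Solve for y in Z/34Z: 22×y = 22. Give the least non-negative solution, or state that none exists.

1

gcd(22, 34) = 2, and 2 | 22, so solutions exist.
Divide through by 2: 11×y mod 17 = 11.
11⁻¹ ≡ 14 (mod 17).
y ≡ 14×11 ≡ 1 (mod 17).
The smallest non-negative solution is y = 1.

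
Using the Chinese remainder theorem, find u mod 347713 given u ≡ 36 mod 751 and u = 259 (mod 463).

751⁻¹ mod 463: 751×336 ≡ 1 (mod 463), so 751⁻¹ ≡ 336.
u = 36 + 751×((259 − 36)×336 mod 463) = 36 + 751×385 = 289171.
Check: 289171 mod 751 = 36, 289171 mod 463 = 259. ✓

289171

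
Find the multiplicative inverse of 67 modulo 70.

23

70 = 1*67 + 3
67 = 22*3 + 1
3 = 3*1 + 0
gcd(67, 70) = 1, so the inverse exists.
Back-substitute for 1:
1 = 1*67 − 22*3
  = −22*70 + 23*67
So 67⁻¹ ≡ 23 (mod 70).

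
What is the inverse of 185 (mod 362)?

Apply the Euclidean algorithm and back-substitute:
362 = 1*185 + 177
185 = 1*177 + 8
177 = 22*8 + 1
8 = 8*1 + 0
gcd(185, 362) = 1, so the inverse exists.
Back-substitute for 1:
1 = 1*177 − 22*8
  = −22*185 + 23*177
  = 23*362 − 45*185
So 185⁻¹ ≡ −45 ≡ 317 (mod 362).

317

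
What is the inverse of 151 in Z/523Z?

Run the extended Euclidean algorithm:
523 = 3·151 + 70
151 = 2·70 + 11
70 = 6·11 + 4
11 = 2·4 + 3
4 = 1·3 + 1
3 = 3·1 + 0
gcd(151, 523) = 1, so the inverse exists.
Back-substitute for 1:
1 = 1·4 − 1·3
  = −1·11 + 3·4
  = 3·70 − 19·11
  = −19·151 + 41·70
  = 41·523 − 142·151
So 151⁻¹ ≡ −142 ≡ 381 (mod 523).

381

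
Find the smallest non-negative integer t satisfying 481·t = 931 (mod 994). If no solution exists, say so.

gcd(481, 994) = 1, so a unique solution mod 994 exists.
481⁻¹ ≡ 31 (mod 994).
t ≡ 31·931 ≡ 35 (mod 994).

35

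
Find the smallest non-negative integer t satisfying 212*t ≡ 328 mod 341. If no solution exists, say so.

201

gcd(212, 341) = 1, so a unique solution mod 341 exists.
212⁻¹ ≡ 37 (mod 341).
t ≡ 37*328 ≡ 201 (mod 341).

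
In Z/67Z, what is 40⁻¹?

67 = 1·40 + 27
40 = 1·27 + 13
27 = 2·13 + 1
13 = 13·1 + 0
gcd(40, 67) = 1, so the inverse exists.
Back-substitute for 1:
1 = 1·27 − 2·13
  = −2·40 + 3·27
  = 3·67 − 5·40
So 40⁻¹ ≡ −5 ≡ 62 (mod 67).

62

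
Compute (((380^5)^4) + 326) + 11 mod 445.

92

(380)^5 ≡ 150 (mod 445)
(150)^4 ≡ 200 (mod 445)
200 + 326 = 526 ≡ 81 (mod 445)
81 + 11 = 92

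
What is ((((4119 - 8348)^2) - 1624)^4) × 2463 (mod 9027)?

4140

4119 - 8348 = -4229 ≡ 4798 (mod 9027)
(4798)^2 ≡ 1954 (mod 9027)
1954 - 1624 = 330
(330)^4 ≡ 6804 (mod 9027)
6804 × 2463 = 16758252 ≡ 4140 (mod 9027)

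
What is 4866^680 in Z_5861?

3485

Using repeated squaring:
680 in binary is 1010101000, i.e. 680 = 512 + 128 + 32 + 8.
4866^1 ≡ 4866 (mod 5861)
4866^2 ≡ 4866^2 = 23677956 ≡ 5377 (mod 5861)
4866^4 ≡ 5377^2 = 28912129 ≡ 5677 (mod 5861)
4866^8 ≡ 5677^2 = 32228329 ≡ 4551 (mod 5861)
4866^16 ≡ 4551^2 = 20711601 ≡ 4688 (mod 5861)
4866^32 ≡ 4688^2 = 21977344 ≡ 4455 (mod 5861)
4866^64 ≡ 4455^2 = 19847025 ≡ 1679 (mod 5861)
4866^128 ≡ 1679^2 = 2819041 ≡ 5761 (mod 5861)
4866^256 ≡ 5761^2 = 33189121 ≡ 4139 (mod 5861)
4866^512 ≡ 4139^2 = 17131321 ≡ 5479 (mod 5861)
4866^680 = 4866^512 * 4866^128 * 4866^32 * 4866^8 ≡ 5479 * 5761 * 4455 * 4551 (mod 5861).
Accumulate the product:
5479 * 5761 = 31564519 ≡ 3034
3034 * 4455 = 13516470 ≡ 1004
1004 * 4551 = 4569204 ≡ 3485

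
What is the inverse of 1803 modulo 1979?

1473

Apply the Euclidean algorithm and back-substitute:
1979 = 1*1803 + 176
1803 = 10*176 + 43
176 = 4*43 + 4
43 = 10*4 + 3
4 = 1*3 + 1
3 = 3*1 + 0
gcd(1803, 1979) = 1, so the inverse exists.
Bézout: 1 = 461*1979 − 506*1803.
So 1803⁻¹ ≡ −506 ≡ 1473 (mod 1979).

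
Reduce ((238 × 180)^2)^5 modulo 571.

170

238 × 180 = 42840 ≡ 15 (mod 571)
(15)^2 ≡ 225 (mod 571)
(225)^5 ≡ 170 (mod 571)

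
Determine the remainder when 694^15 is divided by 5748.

2824

Compute successive squares:
15 in binary is 1111, i.e. 15 = 8 + 4 + 2 + 1.
694^1 ≡ 694 (mod 5748)
694^2 ≡ 694^2 = 481636 ≡ 4552 (mod 5748)
694^4 ≡ 4552^2 = 20720704 ≡ 4912 (mod 5748)
694^8 ≡ 4912^2 = 24127744 ≡ 3388 (mod 5748)
694^15 = 694^8 * 694^4 * 694^2 * 694^1 ≡ 3388 * 4912 * 4552 * 694 (mod 5748).
Accumulate the product:
3388 * 4912 = 16641856 ≡ 1396
1396 * 4552 = 6354592 ≡ 3052
3052 * 694 = 2118088 ≡ 2824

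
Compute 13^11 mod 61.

Compute successive squares:
11 in binary is 1011, i.e. 11 = 8 + 2 + 1.
13^1 ≡ 13 (mod 61)
13^2 ≡ 13^2 = 169 ≡ 47 (mod 61)
13^4 ≡ 47^2 = 2209 ≡ 13 (mod 61)
13^8 ≡ 13^2 = 169 ≡ 47 (mod 61)
13^11 = 13^8 * 13^2 * 13^1 ≡ 47 * 47 * 13 (mod 61).
Accumulate the product:
47 * 47 = 2209 ≡ 13
13 * 13 = 169 ≡ 47

47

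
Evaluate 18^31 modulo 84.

60

By square-and-multiply:
31 in binary is 11111, i.e. 31 = 16 + 8 + 4 + 2 + 1.
18^1 ≡ 18 (mod 84)
18^2 ≡ 18^2 = 324 ≡ 72 (mod 84)
18^4 ≡ 72^2 = 5184 ≡ 60 (mod 84)
18^8 ≡ 60^2 = 3600 ≡ 72 (mod 84)
18^16 ≡ 72^2 = 5184 ≡ 60 (mod 84)
18^31 = 18^16 · 18^8 · 18^4 · 18^2 · 18^1 ≡ 60 · 72 · 60 · 72 · 18 (mod 84).
Accumulate the product:
60 · 72 = 4320 ≡ 36
36 · 60 = 2160 ≡ 60
60 · 72 = 4320 ≡ 36
36 · 18 = 648 ≡ 60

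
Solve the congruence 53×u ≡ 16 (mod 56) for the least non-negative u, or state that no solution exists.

gcd(53, 56) = 1, so a unique solution mod 56 exists.
53⁻¹ ≡ 37 (mod 56).
u ≡ 37×16 ≡ 32 (mod 56).

32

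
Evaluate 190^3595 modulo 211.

197

Compute successive squares:
190^1 ≡ 190 (mod 211)
190^2 ≡ 190^2 = 36100 ≡ 19 (mod 211)
190^4 ≡ 19^2 = 361 ≡ 150 (mod 211)
190^8 ≡ 150^2 = 22500 ≡ 134 (mod 211)
190^16 ≡ 134^2 = 17956 ≡ 21 (mod 211)
190^32 ≡ 21^2 = 441 ≡ 19 (mod 211)
190^64 ≡ 19^2 = 361 ≡ 150 (mod 211)
190^128 ≡ 150^2 = 22500 ≡ 134 (mod 211)
190^256 ≡ 134^2 = 17956 ≡ 21 (mod 211)
190^512 ≡ 21^2 = 441 ≡ 19 (mod 211)
190^1024 ≡ 19^2 = 361 ≡ 150 (mod 211)
190^2048 ≡ 150^2 = 22500 ≡ 134 (mod 211)
190^3595 = 190^2048 × 190^1024 × 190^512 × 190^8 × 190^2 × 190^1 ≡ 134 × 150 × 19 × 134 × 19 × 190 (mod 211).
Accumulate the product:
134 × 150 = 20100 ≡ 55
55 × 19 = 1045 ≡ 201
201 × 134 = 26934 ≡ 137
137 × 19 = 2603 ≡ 71
71 × 190 = 13490 ≡ 197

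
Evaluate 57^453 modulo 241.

224

453 in binary is 111000101, i.e. 453 = 256 + 128 + 64 + 4 + 1.
57^1 ≡ 57 (mod 241)
57^2 ≡ 57^2 = 3249 ≡ 116 (mod 241)
57^4 ≡ 116^2 = 13456 ≡ 201 (mod 241)
57^8 ≡ 201^2 = 40401 ≡ 154 (mod 241)
57^16 ≡ 154^2 = 23716 ≡ 98 (mod 241)
57^32 ≡ 98^2 = 9604 ≡ 205 (mod 241)
57^64 ≡ 205^2 = 42025 ≡ 91 (mod 241)
57^128 ≡ 91^2 = 8281 ≡ 87 (mod 241)
57^256 ≡ 87^2 = 7569 ≡ 98 (mod 241)
57^453 = 57^256 * 57^128 * 57^64 * 57^4 * 57^1 ≡ 98 * 87 * 91 * 201 * 57 (mod 241).
Accumulate the product:
98 * 87 = 8526 ≡ 91
91 * 91 = 8281 ≡ 87
87 * 201 = 17487 ≡ 135
135 * 57 = 7695 ≡ 224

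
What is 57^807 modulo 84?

57

By square-and-multiply:
807 in binary is 1100100111, i.e. 807 = 512 + 256 + 32 + 4 + 2 + 1.
57^1 ≡ 57 (mod 84)
57^2 ≡ 57^2 = 3249 ≡ 57 (mod 84)
57^4 ≡ 57^2 = 3249 ≡ 57 (mod 84)
57^8 ≡ 57^2 = 3249 ≡ 57 (mod 84)
57^16 ≡ 57^2 = 3249 ≡ 57 (mod 84)
57^32 ≡ 57^2 = 3249 ≡ 57 (mod 84)
57^64 ≡ 57^2 = 3249 ≡ 57 (mod 84)
57^128 ≡ 57^2 = 3249 ≡ 57 (mod 84)
57^256 ≡ 57^2 = 3249 ≡ 57 (mod 84)
57^512 ≡ 57^2 = 3249 ≡ 57 (mod 84)
57^807 = 57^512 · 57^256 · 57^32 · 57^4 · 57^2 · 57^1 ≡ 57 · 57 · 57 · 57 · 57 · 57 (mod 84).
Accumulate the product:
57 · 57 = 3249 ≡ 57
57 · 57 = 3249 ≡ 57
57 · 57 = 3249 ≡ 57
57 · 57 = 3249 ≡ 57
57 · 57 = 3249 ≡ 57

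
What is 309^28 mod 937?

28 in binary is 11100, i.e. 28 = 16 + 8 + 4.
309^1 ≡ 309 (mod 937)
309^2 ≡ 309^2 = 95481 ≡ 844 (mod 937)
309^4 ≡ 844^2 = 712336 ≡ 216 (mod 937)
309^8 ≡ 216^2 = 46656 ≡ 743 (mod 937)
309^16 ≡ 743^2 = 552049 ≡ 156 (mod 937)
309^28 = 309^16 * 309^8 * 309^4 ≡ 156 * 743 * 216 (mod 937).
Accumulate the product:
156 * 743 = 115908 ≡ 657
657 * 216 = 141912 ≡ 425

425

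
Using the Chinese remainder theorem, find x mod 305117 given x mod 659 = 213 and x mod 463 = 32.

85224

659⁻¹ mod 463: 659×163 ≡ 1 (mod 463), so 659⁻¹ ≡ 163.
x = 213 + 659×((32 − 213)×163 mod 463) = 213 + 659×129 = 85224.
Check: 85224 mod 659 = 213, 85224 mod 463 = 32. ✓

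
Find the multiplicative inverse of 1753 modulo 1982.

1731

1982 = 1*1753 + 229
1753 = 7*229 + 150
229 = 1*150 + 79
150 = 1*79 + 71
79 = 1*71 + 8
71 = 8*8 + 7
8 = 1*7 + 1
7 = 7*1 + 0
gcd(1753, 1982) = 1, so the inverse exists.
Bézout: 1 = 222*1982 − 251*1753.
So 1753⁻¹ ≡ −251 ≡ 1731 (mod 1982).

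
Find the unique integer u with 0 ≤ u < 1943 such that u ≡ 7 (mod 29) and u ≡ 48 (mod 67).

29⁻¹ mod 67: 29·37 ≡ 1 (mod 67), so 29⁻¹ ≡ 37.
u = 7 + 29·((48 − 7)·37 mod 67) = 7 + 29·43 = 1254.

1254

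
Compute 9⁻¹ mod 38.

17

38 = 4·9 + 2
9 = 4·2 + 1
2 = 2·1 + 0
gcd(9, 38) = 1, so the inverse exists.
Bézout: 1 = −4·38 + 17·9.
So 9⁻¹ ≡ 17 (mod 38).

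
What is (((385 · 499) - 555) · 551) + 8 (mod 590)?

385 · 499 = 192115 ≡ 365 (mod 590)
365 - 555 = -190 ≡ 400 (mod 590)
400 · 551 = 220400 ≡ 330 (mod 590)
330 + 8 = 338

338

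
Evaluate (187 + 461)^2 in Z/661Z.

169

187 + 461 = 648
(648)^2 ≡ 169 (mod 661)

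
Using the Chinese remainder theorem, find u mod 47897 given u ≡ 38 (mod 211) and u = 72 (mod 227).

17551

211⁻¹ mod 227: 211*156 ≡ 1 (mod 227), so 211⁻¹ ≡ 156.
u = 38 + 211*((72 − 38)*156 mod 227) = 38 + 211*83 = 17551.
Check: 17551 mod 211 = 38, 17551 mod 227 = 72. ✓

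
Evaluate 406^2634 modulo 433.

234

Compute successive squares:
2634 in binary is 101001001010, i.e. 2634 = 2048 + 512 + 64 + 8 + 2.
406^1 ≡ 406 (mod 433)
406^2 ≡ 406^2 = 164836 ≡ 296 (mod 433)
406^4 ≡ 296^2 = 87616 ≡ 150 (mod 433)
406^8 ≡ 150^2 = 22500 ≡ 417 (mod 433)
406^16 ≡ 417^2 = 173889 ≡ 256 (mod 433)
406^32 ≡ 256^2 = 65536 ≡ 153 (mod 433)
406^64 ≡ 153^2 = 23409 ≡ 27 (mod 433)
406^128 ≡ 27^2 = 729 ≡ 296 (mod 433)
406^256 ≡ 296^2 = 87616 ≡ 150 (mod 433)
406^512 ≡ 150^2 = 22500 ≡ 417 (mod 433)
406^1024 ≡ 417^2 = 173889 ≡ 256 (mod 433)
406^2048 ≡ 256^2 = 65536 ≡ 153 (mod 433)
406^2634 = 406^2048 * 406^512 * 406^64 * 406^8 * 406^2 ≡ 153 * 417 * 27 * 417 * 296 (mod 433).
Accumulate the product:
153 * 417 = 63801 ≡ 150
150 * 27 = 4050 ≡ 153
153 * 417 = 63801 ≡ 150
150 * 296 = 44400 ≡ 234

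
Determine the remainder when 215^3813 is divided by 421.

3813 in binary is 111011100101, i.e. 3813 = 2048 + 1024 + 512 + 128 + 64 + 32 + 4 + 1.
215^1 ≡ 215 (mod 421)
215^2 ≡ 215^2 = 46225 ≡ 336 (mod 421)
215^4 ≡ 336^2 = 112896 ≡ 68 (mod 421)
215^8 ≡ 68^2 = 4624 ≡ 414 (mod 421)
215^16 ≡ 414^2 = 171396 ≡ 49 (mod 421)
215^32 ≡ 49^2 = 2401 ≡ 296 (mod 421)
215^64 ≡ 296^2 = 87616 ≡ 48 (mod 421)
215^128 ≡ 48^2 = 2304 ≡ 199 (mod 421)
215^256 ≡ 199^2 = 39601 ≡ 27 (mod 421)
215^512 ≡ 27^2 = 729 ≡ 308 (mod 421)
215^1024 ≡ 308^2 = 94864 ≡ 139 (mod 421)
215^2048 ≡ 139^2 = 19321 ≡ 376 (mod 421)
215^3813 = 215^2048 × 215^1024 × 215^512 × 215^128 × 215^64 × 215^32 × 215^4 × 215^1 ≡ 376 × 139 × 308 × 199 × 48 × 296 × 68 × 215 (mod 421).
Accumulate the product:
376 × 139 = 52264 ≡ 60
60 × 308 = 18480 ≡ 377
377 × 199 = 75023 ≡ 85
85 × 48 = 4080 ≡ 291
291 × 296 = 86136 ≡ 252
252 × 68 = 17136 ≡ 296
296 × 215 = 63640 ≡ 69

69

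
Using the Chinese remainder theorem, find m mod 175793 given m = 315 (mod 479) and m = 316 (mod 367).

102342

479⁻¹ mod 367: 479×213 ≡ 1 (mod 367), so 479⁻¹ ≡ 213.
m = 315 + 479×((316 − 315)×213 mod 367) = 315 + 479×213 = 102342.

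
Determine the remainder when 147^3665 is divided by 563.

447

By square-and-multiply:
3665 in binary is 111001010001, i.e. 3665 = 2048 + 1024 + 512 + 64 + 16 + 1.
147^1 ≡ 147 (mod 563)
147^2 ≡ 147^2 = 21609 ≡ 215 (mod 563)
147^4 ≡ 215^2 = 46225 ≡ 59 (mod 563)
147^8 ≡ 59^2 = 3481 ≡ 103 (mod 563)
147^16 ≡ 103^2 = 10609 ≡ 475 (mod 563)
147^32 ≡ 475^2 = 225625 ≡ 425 (mod 563)
147^64 ≡ 425^2 = 180625 ≡ 465 (mod 563)
147^128 ≡ 465^2 = 216225 ≡ 33 (mod 563)
147^256 ≡ 33^2 = 1089 ≡ 526 (mod 563)
147^512 ≡ 526^2 = 276676 ≡ 243 (mod 563)
147^1024 ≡ 243^2 = 59049 ≡ 497 (mod 563)
147^2048 ≡ 497^2 = 247009 ≡ 415 (mod 563)
147^3665 = 147^2048 × 147^1024 × 147^512 × 147^64 × 147^16 × 147^1 ≡ 415 × 497 × 243 × 465 × 475 × 147 (mod 563).
Accumulate the product:
415 × 497 = 206255 ≡ 197
197 × 243 = 47871 ≡ 16
16 × 465 = 7440 ≡ 121
121 × 475 = 57475 ≡ 49
49 × 147 = 7203 ≡ 447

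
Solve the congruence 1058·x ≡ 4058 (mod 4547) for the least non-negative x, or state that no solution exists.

gcd(1058, 4547) = 1, so a unique solution mod 4547 exists.
1058⁻¹ ≡ 1328 (mod 4547).
x ≡ 1328·4058 ≡ 829 (mod 4547).

829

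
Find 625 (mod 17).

13

625 = 36*17 + 13, so 625 ≡ 13 (mod 17).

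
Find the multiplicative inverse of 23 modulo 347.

166

347 = 15·23 + 2
23 = 11·2 + 1
2 = 2·1 + 0
gcd(23, 347) = 1, so the inverse exists.
Bézout: 1 = −11·347 + 166·23.
So 23⁻¹ ≡ 166 (mod 347).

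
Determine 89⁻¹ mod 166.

97

Run the extended Euclidean algorithm:
166 = 1*89 + 77
89 = 1*77 + 12
77 = 6*12 + 5
12 = 2*5 + 2
5 = 2*2 + 1
2 = 2*1 + 0
gcd(89, 166) = 1, so the inverse exists.
Bézout: 1 = 37*166 − 69*89.
So 89⁻¹ ≡ −69 ≡ 97 (mod 166).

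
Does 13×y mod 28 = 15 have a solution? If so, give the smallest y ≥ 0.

gcd(13, 28) = 1, so a unique solution mod 28 exists.
13⁻¹ ≡ 13 (mod 28).
y ≡ 13×15 ≡ 27 (mod 28).

27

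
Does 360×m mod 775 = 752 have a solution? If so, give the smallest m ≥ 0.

no solution

gcd(360, 775) = 5, and 5 does not divide 752.
So the congruence has no solution.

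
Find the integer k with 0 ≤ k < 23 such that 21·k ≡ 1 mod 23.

Apply the Euclidean algorithm and back-substitute:
23 = 1*21 + 2
21 = 10*2 + 1
2 = 2*1 + 0
gcd(21, 23) = 1, so the inverse exists.
Back-substitute for 1:
1 = 1*21 − 10*2
  = −10*23 + 11*21
So 21⁻¹ ≡ 11 (mod 23).

11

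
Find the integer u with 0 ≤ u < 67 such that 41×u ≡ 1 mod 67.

18

Run the extended Euclidean algorithm:
67 = 1*41 + 26
41 = 1*26 + 15
26 = 1*15 + 11
15 = 1*11 + 4
11 = 2*4 + 3
4 = 1*3 + 1
3 = 3*1 + 0
gcd(41, 67) = 1, so the inverse exists.
Back-substitute for 1:
1 = 1*4 − 1*3
  = −1*11 + 3*4
  = 3*15 − 4*11
  = −4*26 + 7*15
  = 7*41 − 11*26
  = −11*67 + 18*41
So 41⁻¹ ≡ 18 (mod 67).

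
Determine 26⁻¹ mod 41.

30

By the extended Euclidean algorithm:
41 = 1·26 + 15
26 = 1·15 + 11
15 = 1·11 + 4
11 = 2·4 + 3
4 = 1·3 + 1
3 = 3·1 + 0
gcd(26, 41) = 1, so the inverse exists.
Back-substitute for 1:
1 = 1·4 − 1·3
  = −1·11 + 3·4
  = 3·15 − 4·11
  = −4·26 + 7·15
  = 7·41 − 11·26
So 26⁻¹ ≡ −11 ≡ 30 (mod 41).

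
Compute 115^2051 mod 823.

By square-and-multiply:
115^1 ≡ 115 (mod 823)
115^2 ≡ 115^2 = 13225 ≡ 57 (mod 823)
115^4 ≡ 57^2 = 3249 ≡ 780 (mod 823)
115^8 ≡ 780^2 = 608400 ≡ 203 (mod 823)
115^16 ≡ 203^2 = 41209 ≡ 59 (mod 823)
115^32 ≡ 59^2 = 3481 ≡ 189 (mod 823)
115^64 ≡ 189^2 = 35721 ≡ 332 (mod 823)
115^128 ≡ 332^2 = 110224 ≡ 765 (mod 823)
115^256 ≡ 765^2 = 585225 ≡ 72 (mod 823)
115^512 ≡ 72^2 = 5184 ≡ 246 (mod 823)
115^1024 ≡ 246^2 = 60516 ≡ 437 (mod 823)
115^2048 ≡ 437^2 = 190969 ≡ 33 (mod 823)
115^2051 = 115^2048 × 115^2 × 115^1 ≡ 33 × 57 × 115 (mod 823).
Accumulate the product:
33 × 57 = 1881 ≡ 235
235 × 115 = 27025 ≡ 689

689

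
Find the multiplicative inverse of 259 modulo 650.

650 = 2×259 + 132
259 = 1×132 + 127
132 = 1×127 + 5
127 = 25×5 + 2
5 = 2×2 + 1
2 = 2×1 + 0
gcd(259, 650) = 1, so the inverse exists.
Back-substitute for 1:
1 = 1×5 − 2×2
  = −2×127 + 51×5
  = 51×132 − 53×127
  = −53×259 + 104×132
  = 104×650 − 261×259
So 259⁻¹ ≡ −261 ≡ 389 (mod 650).

389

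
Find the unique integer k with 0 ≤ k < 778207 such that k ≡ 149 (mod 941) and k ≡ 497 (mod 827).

941⁻¹ mod 827: 941×399 ≡ 1 (mod 827), so 941⁻¹ ≡ 399.
k = 149 + 941×((497 − 149)×399 mod 827) = 149 + 941×743 = 699312.

699312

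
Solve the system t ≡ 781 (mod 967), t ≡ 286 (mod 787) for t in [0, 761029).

188379

967⁻¹ mod 787: 967×599 ≡ 1 (mod 787), so 967⁻¹ ≡ 599.
t = 781 + 967×((286 − 781)×599 mod 787) = 781 + 967×194 = 188379.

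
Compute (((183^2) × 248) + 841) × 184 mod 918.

(183)^2 ≡ 441 (mod 918)
441 × 248 = 109368 ≡ 126 (mod 918)
126 + 841 = 967 ≡ 49 (mod 918)
49 × 184 = 9016 ≡ 754 (mod 918)

754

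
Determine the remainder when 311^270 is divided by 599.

206

Using repeated squaring:
270 in binary is 100001110, i.e. 270 = 256 + 8 + 4 + 2.
311^1 ≡ 311 (mod 599)
311^2 ≡ 311^2 = 96721 ≡ 282 (mod 599)
311^4 ≡ 282^2 = 79524 ≡ 456 (mod 599)
311^8 ≡ 456^2 = 207936 ≡ 83 (mod 599)
311^16 ≡ 83^2 = 6889 ≡ 300 (mod 599)
311^32 ≡ 300^2 = 90000 ≡ 150 (mod 599)
311^64 ≡ 150^2 = 22500 ≡ 337 (mod 599)
311^128 ≡ 337^2 = 113569 ≡ 358 (mod 599)
311^256 ≡ 358^2 = 128164 ≡ 577 (mod 599)
311^270 = 311^256 * 311^8 * 311^4 * 311^2 ≡ 577 * 83 * 456 * 282 (mod 599).
Accumulate the product:
577 * 83 = 47891 ≡ 570
570 * 456 = 259920 ≡ 553
553 * 282 = 155946 ≡ 206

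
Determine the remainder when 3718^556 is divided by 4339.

3718^1 ≡ 3718 (mod 4339)
3718^2 ≡ 3718^2 = 13823524 ≡ 3809 (mod 4339)
3718^4 ≡ 3809^2 = 14508481 ≡ 3204 (mod 4339)
3718^8 ≡ 3204^2 = 10265616 ≡ 3881 (mod 4339)
3718^16 ≡ 3881^2 = 15062161 ≡ 1492 (mod 4339)
3718^32 ≡ 1492^2 = 2226064 ≡ 157 (mod 4339)
3718^64 ≡ 157^2 = 24649 ≡ 2954 (mod 4339)
3718^128 ≡ 2954^2 = 8726116 ≡ 387 (mod 4339)
3718^256 ≡ 387^2 = 149769 ≡ 2243 (mod 4339)
3718^512 ≡ 2243^2 = 5031049 ≡ 2148 (mod 4339)
3718^556 = 3718^512 · 3718^32 · 3718^8 · 3718^4 ≡ 2148 · 157 · 3881 · 3204 (mod 4339).
Accumulate the product:
2148 · 157 = 337236 ≡ 3133
3133 · 3881 = 12159173 ≡ 1295
1295 · 3204 = 4149180 ≡ 1096

1096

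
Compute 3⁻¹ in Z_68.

23

Apply the Euclidean algorithm and back-substitute:
68 = 22·3 + 2
3 = 1·2 + 1
2 = 2·1 + 0
gcd(3, 68) = 1, so the inverse exists.
Back-substitute for 1:
1 = 1·3 − 1·2
  = −1·68 + 23·3
So 3⁻¹ ≡ 23 (mod 68).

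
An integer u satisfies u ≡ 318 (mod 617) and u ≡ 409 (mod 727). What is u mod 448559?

617⁻¹ mod 727: 617×152 ≡ 1 (mod 727), so 617⁻¹ ≡ 152.
u = 318 + 617×((409 − 318)×152 mod 727) = 318 + 617×19 = 12041.

12041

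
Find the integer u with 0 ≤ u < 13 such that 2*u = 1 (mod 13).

Apply the Euclidean algorithm and back-substitute:
13 = 6×2 + 1
2 = 2×1 + 0
gcd(2, 13) = 1, so the inverse exists.
Back-substitute for 1:
1 = 1×13 − 6×2
So 2⁻¹ ≡ −6 ≡ 7 (mod 13).

7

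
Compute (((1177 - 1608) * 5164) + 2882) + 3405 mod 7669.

1177 - 1608 = -431 ≡ 7238 (mod 7669)
7238 * 5164 = 37377032 ≡ 5995 (mod 7669)
5995 + 2882 = 8877 ≡ 1208 (mod 7669)
1208 + 3405 = 4613

4613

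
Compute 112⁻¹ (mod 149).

Run the extended Euclidean algorithm:
149 = 1×112 + 37
112 = 3×37 + 1
37 = 37×1 + 0
gcd(112, 149) = 1, so the inverse exists.
Back-substitute for 1:
1 = 1×112 − 3×37
  = −3×149 + 4×112
So 112⁻¹ ≡ 4 (mod 149).

4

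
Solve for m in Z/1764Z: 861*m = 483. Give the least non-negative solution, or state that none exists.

19

gcd(861, 1764) = 21, and 21 | 483, so solutions exist.
Divide through by 21: 41*m ≡ 23 (mod 84).
41⁻¹ ≡ 41 (mod 84).
m ≡ 41*23 ≡ 19 (mod 84).
The smallest non-negative solution is m = 19.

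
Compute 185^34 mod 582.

34 in binary is 100010, i.e. 34 = 32 + 2.
185^1 ≡ 185 (mod 582)
185^2 ≡ 185^2 = 34225 ≡ 469 (mod 582)
185^4 ≡ 469^2 = 219961 ≡ 547 (mod 582)
185^8 ≡ 547^2 = 299209 ≡ 61 (mod 582)
185^16 ≡ 61^2 = 3721 ≡ 229 (mod 582)
185^32 ≡ 229^2 = 52441 ≡ 61 (mod 582)
185^34 = 185^32 * 185^2 ≡ 61 * 469 (mod 582).
61 * 469 = 28609 ≡ 91 (mod 582).

91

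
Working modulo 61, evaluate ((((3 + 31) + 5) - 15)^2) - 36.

3 + 31 = 34
34 + 5 = 39
39 - 15 = 24
(24)^2 ≡ 27 (mod 61)
27 - 36 = -9 ≡ 52 (mod 61)

52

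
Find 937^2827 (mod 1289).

By square-and-multiply:
937^1 ≡ 937 (mod 1289)
937^2 ≡ 937^2 = 877969 ≡ 160 (mod 1289)
937^4 ≡ 160^2 = 25600 ≡ 1109 (mod 1289)
937^8 ≡ 1109^2 = 1229881 ≡ 175 (mod 1289)
937^16 ≡ 175^2 = 30625 ≡ 978 (mod 1289)
937^32 ≡ 978^2 = 956484 ≡ 46 (mod 1289)
937^64 ≡ 46^2 = 2116 ≡ 827 (mod 1289)
937^128 ≡ 827^2 = 683929 ≡ 759 (mod 1289)
937^256 ≡ 759^2 = 576081 ≡ 1187 (mod 1289)
937^512 ≡ 1187^2 = 1408969 ≡ 92 (mod 1289)
937^1024 ≡ 92^2 = 8464 ≡ 730 (mod 1289)
937^2048 ≡ 730^2 = 532900 ≡ 543 (mod 1289)
937^2827 = 937^2048 × 937^512 × 937^256 × 937^8 × 937^2 × 937^1 ≡ 543 × 92 × 1187 × 175 × 160 × 937 (mod 1289).
Accumulate the product:
543 × 92 = 49956 ≡ 974
974 × 1187 = 1156138 ≡ 1194
1194 × 175 = 208950 ≡ 132
132 × 160 = 21120 ≡ 496
496 × 937 = 464752 ≡ 712

712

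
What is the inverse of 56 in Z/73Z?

30

73 = 1*56 + 17
56 = 3*17 + 5
17 = 3*5 + 2
5 = 2*2 + 1
2 = 2*1 + 0
gcd(56, 73) = 1, so the inverse exists.
Bézout: 1 = −23*73 + 30*56.
So 56⁻¹ ≡ 30 (mod 73).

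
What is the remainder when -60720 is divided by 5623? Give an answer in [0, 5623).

-60720 = -11*5623 + 1133, so -60720 ≡ 1133 (mod 5623).

1133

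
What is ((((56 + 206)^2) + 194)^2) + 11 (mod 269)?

56 + 206 = 262
(262)^2 ≡ 49 (mod 269)
49 + 194 = 243
(243)^2 ≡ 138 (mod 269)
138 + 11 = 149

149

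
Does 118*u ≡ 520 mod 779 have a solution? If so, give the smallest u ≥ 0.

gcd(118, 779) = 1, so a unique solution mod 779 exists.
118⁻¹ ≡ 746 (mod 779).
u ≡ 746*520 ≡ 757 (mod 779).

757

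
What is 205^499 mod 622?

373

Using repeated squaring:
205^1 ≡ 205 (mod 622)
205^2 ≡ 205^2 = 42025 ≡ 351 (mod 622)
205^4 ≡ 351^2 = 123201 ≡ 45 (mod 622)
205^8 ≡ 45^2 = 2025 ≡ 159 (mod 622)
205^16 ≡ 159^2 = 25281 ≡ 401 (mod 622)
205^32 ≡ 401^2 = 160801 ≡ 325 (mod 622)
205^64 ≡ 325^2 = 105625 ≡ 507 (mod 622)
205^128 ≡ 507^2 = 257049 ≡ 163 (mod 622)
205^256 ≡ 163^2 = 26569 ≡ 445 (mod 622)
205^499 = 205^256 × 205^128 × 205^64 × 205^32 × 205^16 × 205^2 × 205^1 ≡ 445 × 163 × 507 × 325 × 401 × 351 × 205 (mod 622).
Accumulate the product:
445 × 163 = 72535 ≡ 383
383 × 507 = 194181 ≡ 117
117 × 325 = 38025 ≡ 83
83 × 401 = 33283 ≡ 317
317 × 351 = 111267 ≡ 551
551 × 205 = 112955 ≡ 373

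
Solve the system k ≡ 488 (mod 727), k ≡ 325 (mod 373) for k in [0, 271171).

106630

727⁻¹ mod 373: 727·157 ≡ 1 (mod 373), so 727⁻¹ ≡ 157.
k = 488 + 727·((325 − 488)·157 mod 373) = 488 + 727·146 = 106630.
Check: 106630 mod 727 = 488, 106630 mod 373 = 325. ✓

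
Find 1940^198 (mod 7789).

5213

Using repeated squaring:
198 in binary is 11000110, i.e. 198 = 128 + 64 + 4 + 2.
1940^1 ≡ 1940 (mod 7789)
1940^2 ≡ 1940^2 = 3763600 ≡ 1513 (mod 7789)
1940^4 ≡ 1513^2 = 2289169 ≡ 6992 (mod 7789)
1940^8 ≡ 6992^2 = 48888064 ≡ 4300 (mod 7789)
1940^16 ≡ 4300^2 = 18490000 ≡ 6703 (mod 7789)
1940^32 ≡ 6703^2 = 44930209 ≡ 3257 (mod 7789)
1940^64 ≡ 3257^2 = 10608049 ≡ 7220 (mod 7789)
1940^128 ≡ 7220^2 = 52128400 ≡ 4412 (mod 7789)
1940^198 = 1940^128 × 1940^64 × 1940^4 × 1940^2 ≡ 4412 × 7220 × 6992 × 1513 (mod 7789).
Accumulate the product:
4412 × 7220 = 31854640 ≡ 5419
5419 × 6992 = 37889648 ≡ 3952
3952 × 1513 = 5979376 ≡ 5213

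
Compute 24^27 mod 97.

50

By square-and-multiply:
27 in binary is 11011, i.e. 27 = 16 + 8 + 2 + 1.
24^1 ≡ 24 (mod 97)
24^2 ≡ 24^2 = 576 ≡ 91 (mod 97)
24^4 ≡ 91^2 = 8281 ≡ 36 (mod 97)
24^8 ≡ 36^2 = 1296 ≡ 35 (mod 97)
24^16 ≡ 35^2 = 1225 ≡ 61 (mod 97)
24^27 = 24^16 × 24^8 × 24^2 × 24^1 ≡ 61 × 35 × 91 × 24 (mod 97).
Accumulate the product:
61 × 35 = 2135 ≡ 1
1 × 91 = 91
91 × 24 = 2184 ≡ 50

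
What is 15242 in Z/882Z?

15242 = 17·882 + 248, so 15242 ≡ 248 (mod 882).

248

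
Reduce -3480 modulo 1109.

-3480 = -4×1109 + 956, so -3480 ≡ 956 (mod 1109).

956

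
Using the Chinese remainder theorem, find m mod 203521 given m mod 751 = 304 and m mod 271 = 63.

13071

751⁻¹ mod 271: 751·118 ≡ 1 (mod 271), so 751⁻¹ ≡ 118.
m = 304 + 751·((63 − 304)·118 mod 271) = 304 + 751·17 = 13071.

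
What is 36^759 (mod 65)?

51

Using repeated squaring:
759 in binary is 1011110111, i.e. 759 = 512 + 128 + 64 + 32 + 16 + 4 + 2 + 1.
36^1 ≡ 36 (mod 65)
36^2 ≡ 36^2 = 1296 ≡ 61 (mod 65)
36^4 ≡ 61^2 = 3721 ≡ 16 (mod 65)
36^8 ≡ 16^2 = 256 ≡ 61 (mod 65)
36^16 ≡ 61^2 = 3721 ≡ 16 (mod 65)
36^32 ≡ 16^2 = 256 ≡ 61 (mod 65)
36^64 ≡ 61^2 = 3721 ≡ 16 (mod 65)
36^128 ≡ 16^2 = 256 ≡ 61 (mod 65)
36^256 ≡ 61^2 = 3721 ≡ 16 (mod 65)
36^512 ≡ 16^2 = 256 ≡ 61 (mod 65)
36^759 = 36^512 × 36^128 × 36^64 × 36^32 × 36^16 × 36^4 × 36^2 × 36^1 ≡ 61 × 61 × 16 × 61 × 16 × 16 × 61 × 36 (mod 65).
Accumulate the product:
61 × 61 = 3721 ≡ 16
16 × 16 = 256 ≡ 61
61 × 61 = 3721 ≡ 16
16 × 16 = 256 ≡ 61
61 × 16 = 976 ≡ 1
1 × 61 = 61
61 × 36 = 2196 ≡ 51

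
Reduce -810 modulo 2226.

-810 = -1*2226 + 1416, so -810 ≡ 1416 (mod 2226).

1416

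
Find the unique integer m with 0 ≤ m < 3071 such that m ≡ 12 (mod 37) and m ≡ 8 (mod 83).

1751

37⁻¹ mod 83: 37×9 ≡ 1 (mod 83), so 37⁻¹ ≡ 9.
m = 12 + 37×((8 − 12)×9 mod 83) = 12 + 37×47 = 1751.
Check: 1751 mod 37 = 12, 1751 mod 83 = 8. ✓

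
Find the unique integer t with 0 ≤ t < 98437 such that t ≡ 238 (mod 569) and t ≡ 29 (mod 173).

569⁻¹ mod 173: 569·45 ≡ 1 (mod 173), so 569⁻¹ ≡ 45.
t = 238 + 569·((29 − 238)·45 mod 173) = 238 + 569·110 = 62828.
Check: 62828 mod 569 = 238, 62828 mod 173 = 29. ✓

62828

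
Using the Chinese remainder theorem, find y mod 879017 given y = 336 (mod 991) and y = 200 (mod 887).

675207

991⁻¹ mod 887: 991*145 ≡ 1 (mod 887), so 991⁻¹ ≡ 145.
y = 336 + 991*((200 − 336)*145 mod 887) = 336 + 991*681 = 675207.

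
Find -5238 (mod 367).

267

-5238 = -15×367 + 267, so -5238 ≡ 267 (mod 367).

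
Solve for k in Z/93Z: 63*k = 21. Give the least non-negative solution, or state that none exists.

21

gcd(63, 93) = 3, and 3 | 21, so solutions exist.
Divide through by 3: 21*k = 7 (mod 31).
21⁻¹ ≡ 3 (mod 31).
k ≡ 3*7 ≡ 21 (mod 31).
The smallest non-negative solution is k = 21.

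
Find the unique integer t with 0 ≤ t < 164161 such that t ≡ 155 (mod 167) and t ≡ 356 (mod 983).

157636

167⁻¹ mod 983: 167·259 ≡ 1 (mod 983), so 167⁻¹ ≡ 259.
t = 155 + 167·((356 − 155)·259 mod 983) = 155 + 167·943 = 157636.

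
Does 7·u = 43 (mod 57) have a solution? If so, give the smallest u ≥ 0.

gcd(7, 57) = 1, so a unique solution mod 57 exists.
7⁻¹ ≡ 49 (mod 57).
u ≡ 49·43 ≡ 55 (mod 57).

55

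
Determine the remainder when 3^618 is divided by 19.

7

3^1 ≡ 3 (mod 19)
3^2 ≡ 3^2 = 9 (mod 19)
3^4 ≡ 9^2 = 81 ≡ 5 (mod 19)
3^8 ≡ 5^2 = 25 ≡ 6 (mod 19)
3^16 ≡ 6^2 = 36 ≡ 17 (mod 19)
3^32 ≡ 17^2 = 289 ≡ 4 (mod 19)
3^64 ≡ 4^2 = 16 (mod 19)
3^128 ≡ 16^2 = 256 ≡ 9 (mod 19)
3^256 ≡ 9^2 = 81 ≡ 5 (mod 19)
3^512 ≡ 5^2 = 25 ≡ 6 (mod 19)
3^618 = 3^512 · 3^64 · 3^32 · 3^8 · 3^2 ≡ 6 · 16 · 4 · 6 · 9 (mod 19).
Accumulate the product:
6 · 16 = 96 ≡ 1
1 · 4 = 4
4 · 6 = 24 ≡ 5
5 · 9 = 45 ≡ 7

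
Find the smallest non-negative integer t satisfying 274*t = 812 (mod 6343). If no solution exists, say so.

4031

gcd(274, 6343) = 1, so a unique solution mod 6343 exists.
274⁻¹ ≡ 3403 (mod 6343).
t ≡ 3403*812 ≡ 4031 (mod 6343).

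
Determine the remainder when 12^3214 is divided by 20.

4

3214 in binary is 110010001110, i.e. 3214 = 2048 + 1024 + 128 + 8 + 4 + 2.
12^1 ≡ 12 (mod 20)
12^2 ≡ 12^2 = 144 ≡ 4 (mod 20)
12^4 ≡ 4^2 = 16 (mod 20)
12^8 ≡ 16^2 = 256 ≡ 16 (mod 20)
12^16 ≡ 16^2 = 256 ≡ 16 (mod 20)
12^32 ≡ 16^2 = 256 ≡ 16 (mod 20)
12^64 ≡ 16^2 = 256 ≡ 16 (mod 20)
12^128 ≡ 16^2 = 256 ≡ 16 (mod 20)
12^256 ≡ 16^2 = 256 ≡ 16 (mod 20)
12^512 ≡ 16^2 = 256 ≡ 16 (mod 20)
12^1024 ≡ 16^2 = 256 ≡ 16 (mod 20)
12^2048 ≡ 16^2 = 256 ≡ 16 (mod 20)
12^3214 = 12^2048 · 12^1024 · 12^128 · 12^8 · 12^4 · 12^2 ≡ 16 · 16 · 16 · 16 · 16 · 4 (mod 20).
Accumulate the product:
16 · 16 = 256 ≡ 16
16 · 16 = 256 ≡ 16
16 · 16 = 256 ≡ 16
16 · 16 = 256 ≡ 16
16 · 4 = 64 ≡ 4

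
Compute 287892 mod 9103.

5699

287892 = 31·9103 + 5699, so 287892 ≡ 5699 (mod 9103).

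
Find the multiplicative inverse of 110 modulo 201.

Apply the Euclidean algorithm and back-substitute:
201 = 1*110 + 91
110 = 1*91 + 19
91 = 4*19 + 15
19 = 1*15 + 4
15 = 3*4 + 3
4 = 1*3 + 1
3 = 3*1 + 0
gcd(110, 201) = 1, so the inverse exists.
Back-substitute for 1:
1 = 1*4 − 1*3
  = −1*15 + 4*4
  = 4*19 − 5*15
  = −5*91 + 24*19
  = 24*110 − 29*91
  = −29*201 + 53*110
So 110⁻¹ ≡ 53 (mod 201).

53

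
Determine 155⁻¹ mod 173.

By the extended Euclidean algorithm:
173 = 1×155 + 18
155 = 8×18 + 11
18 = 1×11 + 7
11 = 1×7 + 4
7 = 1×4 + 3
4 = 1×3 + 1
3 = 3×1 + 0
gcd(155, 173) = 1, so the inverse exists.
Back-substitute for 1:
1 = 1×4 − 1×3
  = −1×7 + 2×4
  = 2×11 − 3×7
  = −3×18 + 5×11
  = 5×155 − 43×18
  = −43×173 + 48×155
So 155⁻¹ ≡ 48 (mod 173).

48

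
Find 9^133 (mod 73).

9

Compute successive squares:
133 in binary is 10000101, i.e. 133 = 128 + 4 + 1.
9^1 ≡ 9 (mod 73)
9^2 ≡ 9^2 = 81 ≡ 8 (mod 73)
9^4 ≡ 8^2 = 64 (mod 73)
9^8 ≡ 64^2 = 4096 ≡ 8 (mod 73)
9^16 ≡ 8^2 = 64 (mod 73)
9^32 ≡ 64^2 = 4096 ≡ 8 (mod 73)
9^64 ≡ 8^2 = 64 (mod 73)
9^128 ≡ 64^2 = 4096 ≡ 8 (mod 73)
9^133 = 9^128 · 9^4 · 9^1 ≡ 8 · 64 · 9 (mod 73).
Accumulate the product:
8 · 64 = 512 ≡ 1
1 · 9 = 9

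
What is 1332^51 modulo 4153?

1668

Compute successive squares:
51 in binary is 110011, i.e. 51 = 32 + 16 + 2 + 1.
1332^1 ≡ 1332 (mod 4153)
1332^2 ≡ 1332^2 = 1774224 ≡ 893 (mod 4153)
1332^4 ≡ 893^2 = 797449 ≡ 73 (mod 4153)
1332^8 ≡ 73^2 = 5329 ≡ 1176 (mod 4153)
1332^16 ≡ 1176^2 = 1382976 ≡ 27 (mod 4153)
1332^32 ≡ 27^2 = 729 (mod 4153)
1332^51 = 1332^32 · 1332^16 · 1332^2 · 1332^1 ≡ 729 · 27 · 893 · 1332 (mod 4153).
Accumulate the product:
729 · 27 = 19683 ≡ 3071
3071 · 893 = 2742403 ≡ 1423
1423 · 1332 = 1895436 ≡ 1668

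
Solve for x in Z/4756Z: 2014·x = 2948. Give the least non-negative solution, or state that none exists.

606

gcd(2014, 4756) = 2, and 2 | 2948, so solutions exist.
Divide through by 2: 1007·x mod 2378 = 1474.
1007⁻¹ ≡ 1091 (mod 2378).
x ≡ 1091·1474 ≡ 606 (mod 2378).
The smallest non-negative solution is x = 606.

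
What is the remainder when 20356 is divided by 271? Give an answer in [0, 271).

31

20356 = 75·271 + 31, so 20356 ≡ 31 (mod 271).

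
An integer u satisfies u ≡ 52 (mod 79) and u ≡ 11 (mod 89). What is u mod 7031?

1079

79⁻¹ mod 89: 79×80 ≡ 1 (mod 89), so 79⁻¹ ≡ 80.
u = 52 + 79×((11 − 52)×80 mod 89) = 52 + 79×13 = 1079.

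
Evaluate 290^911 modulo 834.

410

911 in binary is 1110001111, i.e. 911 = 512 + 256 + 128 + 8 + 4 + 2 + 1.
290^1 ≡ 290 (mod 834)
290^2 ≡ 290^2 = 84100 ≡ 700 (mod 834)
290^4 ≡ 700^2 = 490000 ≡ 442 (mod 834)
290^8 ≡ 442^2 = 195364 ≡ 208 (mod 834)
290^16 ≡ 208^2 = 43264 ≡ 730 (mod 834)
290^32 ≡ 730^2 = 532900 ≡ 808 (mod 834)
290^64 ≡ 808^2 = 652864 ≡ 676 (mod 834)
290^128 ≡ 676^2 = 456976 ≡ 778 (mod 834)
290^256 ≡ 778^2 = 605284 ≡ 634 (mod 834)
290^512 ≡ 634^2 = 401956 ≡ 802 (mod 834)
290^911 = 290^512 × 290^256 × 290^128 × 290^8 × 290^4 × 290^2 × 290^1 ≡ 802 × 634 × 778 × 208 × 442 × 700 × 290 (mod 834).
Accumulate the product:
802 × 634 = 508468 ≡ 562
562 × 778 = 437236 ≡ 220
220 × 208 = 45760 ≡ 724
724 × 442 = 320008 ≡ 586
586 × 700 = 410200 ≡ 706
706 × 290 = 204740 ≡ 410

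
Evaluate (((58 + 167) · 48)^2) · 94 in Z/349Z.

81

58 + 167 = 225
225 · 48 = 10800 ≡ 330 (mod 349)
(330)^2 ≡ 12 (mod 349)
12 · 94 = 1128 ≡ 81 (mod 349)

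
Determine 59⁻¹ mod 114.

29

114 = 1*59 + 55
59 = 1*55 + 4
55 = 13*4 + 3
4 = 1*3 + 1
3 = 3*1 + 0
gcd(59, 114) = 1, so the inverse exists.
Back-substitute for 1:
1 = 1*4 − 1*3
  = −1*55 + 14*4
  = 14*59 − 15*55
  = −15*114 + 29*59
So 59⁻¹ ≡ 29 (mod 114).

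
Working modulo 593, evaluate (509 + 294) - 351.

509 + 294 = 803 ≡ 210 (mod 593)
210 - 351 = -141 ≡ 452 (mod 593)

452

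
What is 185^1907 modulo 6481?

1907 in binary is 11101110011, i.e. 1907 = 1024 + 512 + 256 + 64 + 32 + 16 + 2 + 1.
185^1 ≡ 185 (mod 6481)
185^2 ≡ 185^2 = 34225 ≡ 1820 (mod 6481)
185^4 ≡ 1820^2 = 3312400 ≡ 609 (mod 6481)
185^8 ≡ 609^2 = 370881 ≡ 1464 (mod 6481)
185^16 ≡ 1464^2 = 2143296 ≡ 4566 (mod 6481)
185^32 ≡ 4566^2 = 20848356 ≡ 5460 (mod 6481)
185^64 ≡ 5460^2 = 29811600 ≡ 5481 (mod 6481)
185^128 ≡ 5481^2 = 30041361 ≡ 1926 (mod 6481)
185^256 ≡ 1926^2 = 3709476 ≡ 2344 (mod 6481)
185^512 ≡ 2344^2 = 5494336 ≡ 4929 (mod 6481)
185^1024 ≡ 4929^2 = 24295041 ≡ 4253 (mod 6481)
185^1907 = 185^1024 * 185^512 * 185^256 * 185^64 * 185^32 * 185^16 * 185^2 * 185^1 ≡ 4253 * 4929 * 2344 * 5481 * 5460 * 4566 * 1820 * 185 (mod 6481).
Accumulate the product:
4253 * 4929 = 20963037 ≡ 3483
3483 * 2344 = 8164152 ≡ 4573
4573 * 5481 = 25064613 ≡ 2586
2586 * 5460 = 14119560 ≡ 3942
3942 * 4566 = 17999172 ≡ 1435
1435 * 1820 = 2611700 ≡ 6338
6338 * 185 = 1172530 ≡ 5950

5950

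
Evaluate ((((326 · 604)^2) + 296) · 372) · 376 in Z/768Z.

326 · 604 = 196904 ≡ 296 (mod 768)
(296)^2 ≡ 64 (mod 768)
64 + 296 = 360
360 · 372 = 133920 ≡ 288 (mod 768)
288 · 376 = 108288 ≡ 0 (mod 768)

0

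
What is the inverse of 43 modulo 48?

48 = 1×43 + 5
43 = 8×5 + 3
5 = 1×3 + 2
3 = 1×2 + 1
2 = 2×1 + 0
gcd(43, 48) = 1, so the inverse exists.
Bézout: 1 = −17×48 + 19×43.
So 43⁻¹ ≡ 19 (mod 48).

19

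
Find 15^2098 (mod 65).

10

Compute successive squares:
15^1 ≡ 15 (mod 65)
15^2 ≡ 15^2 = 225 ≡ 30 (mod 65)
15^4 ≡ 30^2 = 900 ≡ 55 (mod 65)
15^8 ≡ 55^2 = 3025 ≡ 35 (mod 65)
15^16 ≡ 35^2 = 1225 ≡ 55 (mod 65)
15^32 ≡ 55^2 = 3025 ≡ 35 (mod 65)
15^64 ≡ 35^2 = 1225 ≡ 55 (mod 65)
15^128 ≡ 55^2 = 3025 ≡ 35 (mod 65)
15^256 ≡ 35^2 = 1225 ≡ 55 (mod 65)
15^512 ≡ 55^2 = 3025 ≡ 35 (mod 65)
15^1024 ≡ 35^2 = 1225 ≡ 55 (mod 65)
15^2048 ≡ 55^2 = 3025 ≡ 35 (mod 65)
15^2098 = 15^2048 * 15^32 * 15^16 * 15^2 ≡ 35 * 35 * 55 * 30 (mod 65).
Accumulate the product:
35 * 35 = 1225 ≡ 55
55 * 55 = 3025 ≡ 35
35 * 30 = 1050 ≡ 10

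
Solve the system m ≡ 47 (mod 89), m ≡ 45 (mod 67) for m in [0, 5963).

89⁻¹ mod 67: 89*64 ≡ 1 (mod 67), so 89⁻¹ ≡ 64.
m = 47 + 89*((45 − 47)*64 mod 67) = 47 + 89*6 = 581.

581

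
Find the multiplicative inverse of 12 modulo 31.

Run the extended Euclidean algorithm:
31 = 2×12 + 7
12 = 1×7 + 5
7 = 1×5 + 2
5 = 2×2 + 1
2 = 2×1 + 0
gcd(12, 31) = 1, so the inverse exists.
Bézout: 1 = −5×31 + 13×12.
So 12⁻¹ ≡ 13 (mod 31).

13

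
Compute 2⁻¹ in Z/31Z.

16

Run the extended Euclidean algorithm:
31 = 15×2 + 1
2 = 2×1 + 0
gcd(2, 31) = 1, so the inverse exists.
Back-substitute for 1:
1 = 1×31 − 15×2
So 2⁻¹ ≡ −15 ≡ 16 (mod 31).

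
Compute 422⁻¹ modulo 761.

Run the extended Euclidean algorithm:
761 = 1×422 + 339
422 = 1×339 + 83
339 = 4×83 + 7
83 = 11×7 + 6
7 = 1×6 + 1
6 = 6×1 + 0
gcd(422, 761) = 1, so the inverse exists.
Bézout: 1 = 61×761 − 110×422.
So 422⁻¹ ≡ −110 ≡ 651 (mod 761).

651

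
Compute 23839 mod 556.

23839 = 42*556 + 487, so 23839 ≡ 487 (mod 556).

487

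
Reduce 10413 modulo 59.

29

10413 = 176·59 + 29, so 10413 ≡ 29 (mod 59).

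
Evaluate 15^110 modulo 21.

By square-and-multiply:
110 in binary is 1101110, i.e. 110 = 64 + 32 + 8 + 4 + 2.
15^1 ≡ 15 (mod 21)
15^2 ≡ 15^2 = 225 ≡ 15 (mod 21)
15^4 ≡ 15^2 = 225 ≡ 15 (mod 21)
15^8 ≡ 15^2 = 225 ≡ 15 (mod 21)
15^16 ≡ 15^2 = 225 ≡ 15 (mod 21)
15^32 ≡ 15^2 = 225 ≡ 15 (mod 21)
15^64 ≡ 15^2 = 225 ≡ 15 (mod 21)
15^110 = 15^64 × 15^32 × 15^8 × 15^4 × 15^2 ≡ 15 × 15 × 15 × 15 × 15 (mod 21).
Accumulate the product:
15 × 15 = 225 ≡ 15
15 × 15 = 225 ≡ 15
15 × 15 = 225 ≡ 15
15 × 15 = 225 ≡ 15

15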